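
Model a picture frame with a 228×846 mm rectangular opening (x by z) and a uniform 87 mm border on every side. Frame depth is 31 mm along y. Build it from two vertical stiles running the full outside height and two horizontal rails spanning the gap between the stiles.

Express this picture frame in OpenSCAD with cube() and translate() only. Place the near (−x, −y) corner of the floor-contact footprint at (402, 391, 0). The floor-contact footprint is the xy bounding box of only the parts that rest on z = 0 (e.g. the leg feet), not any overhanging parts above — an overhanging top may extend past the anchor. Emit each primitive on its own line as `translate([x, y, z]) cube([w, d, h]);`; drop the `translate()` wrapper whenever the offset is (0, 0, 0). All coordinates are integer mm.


translate([402, 391, 0]) cube([87, 31, 1020]);
translate([717, 391, 0]) cube([87, 31, 1020]);
translate([489, 391, 0]) cube([228, 31, 87]);
translate([489, 391, 933]) cube([228, 31, 87]);


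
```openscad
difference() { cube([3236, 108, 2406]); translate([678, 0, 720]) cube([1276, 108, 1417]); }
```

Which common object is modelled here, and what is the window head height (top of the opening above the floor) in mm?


A wall with a window opening. The window head height is 2137 mm.

A wall with a rectangular opening subtracted — a window. Sill at z = 720, opening 1417 mm tall, so the head is at 720 + 1417 = 2137 mm.


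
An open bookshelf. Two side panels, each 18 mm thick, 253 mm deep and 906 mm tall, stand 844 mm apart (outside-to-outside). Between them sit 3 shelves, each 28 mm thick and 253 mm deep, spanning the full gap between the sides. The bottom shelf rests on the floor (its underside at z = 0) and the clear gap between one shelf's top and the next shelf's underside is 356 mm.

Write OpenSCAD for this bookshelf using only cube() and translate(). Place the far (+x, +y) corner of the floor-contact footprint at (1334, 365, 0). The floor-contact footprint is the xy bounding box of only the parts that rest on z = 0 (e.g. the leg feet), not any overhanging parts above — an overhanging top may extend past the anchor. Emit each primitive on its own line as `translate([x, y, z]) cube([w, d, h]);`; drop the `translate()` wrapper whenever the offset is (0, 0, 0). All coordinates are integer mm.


translate([490, 112, 0]) cube([18, 253, 906]);
translate([1316, 112, 0]) cube([18, 253, 906]);
translate([508, 112, 0]) cube([808, 253, 28]);
translate([508, 112, 384]) cube([808, 253, 28]);
translate([508, 112, 768]) cube([808, 253, 28]);


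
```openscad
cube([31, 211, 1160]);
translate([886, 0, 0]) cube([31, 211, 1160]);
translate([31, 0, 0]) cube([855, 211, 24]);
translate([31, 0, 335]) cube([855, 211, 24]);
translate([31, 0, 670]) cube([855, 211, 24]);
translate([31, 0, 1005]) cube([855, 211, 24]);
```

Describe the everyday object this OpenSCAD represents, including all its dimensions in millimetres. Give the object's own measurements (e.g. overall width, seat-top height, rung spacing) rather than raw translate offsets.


An open bookshelf. Two side panels, each 31 mm thick, 211 mm deep and 1160 mm tall, stand 917 mm apart (outside-to-outside). Between them sit 4 shelves, each 24 mm thick and 211 mm deep, spanning the full gap between the sides. The bottom shelf rests on the floor (its underside at z = 0) and the clear gap between one shelf's top and the next shelf's underside is 311 mm.


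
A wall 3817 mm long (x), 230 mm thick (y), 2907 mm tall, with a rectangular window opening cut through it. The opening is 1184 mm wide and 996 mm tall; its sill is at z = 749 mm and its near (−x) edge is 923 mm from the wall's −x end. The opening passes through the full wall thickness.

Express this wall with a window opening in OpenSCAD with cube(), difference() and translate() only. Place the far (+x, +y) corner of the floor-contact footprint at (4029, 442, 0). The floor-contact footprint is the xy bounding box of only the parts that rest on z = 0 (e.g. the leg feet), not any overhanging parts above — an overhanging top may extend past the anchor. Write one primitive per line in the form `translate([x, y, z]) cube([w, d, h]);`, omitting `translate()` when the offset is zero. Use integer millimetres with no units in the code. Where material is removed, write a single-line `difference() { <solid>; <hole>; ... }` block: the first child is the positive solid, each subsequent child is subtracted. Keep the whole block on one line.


difference() { translate([212, 212, 0]) cube([3817, 230, 2907]); translate([1135, 212, 749]) cube([1184, 230, 996]); }


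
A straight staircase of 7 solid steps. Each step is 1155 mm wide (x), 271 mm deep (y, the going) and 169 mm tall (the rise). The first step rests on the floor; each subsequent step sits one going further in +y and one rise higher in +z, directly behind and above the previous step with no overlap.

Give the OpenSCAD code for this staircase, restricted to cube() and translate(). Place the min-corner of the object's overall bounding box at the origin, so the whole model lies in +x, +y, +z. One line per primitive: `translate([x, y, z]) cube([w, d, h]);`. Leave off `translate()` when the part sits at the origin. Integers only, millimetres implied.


cube([1155, 271, 169]);
translate([0, 271, 169]) cube([1155, 271, 169]);
translate([0, 542, 338]) cube([1155, 271, 169]);
translate([0, 813, 507]) cube([1155, 271, 169]);
translate([0, 1084, 676]) cube([1155, 271, 169]);
translate([0, 1355, 845]) cube([1155, 271, 169]);
translate([0, 1626, 1014]) cube([1155, 271, 169]);


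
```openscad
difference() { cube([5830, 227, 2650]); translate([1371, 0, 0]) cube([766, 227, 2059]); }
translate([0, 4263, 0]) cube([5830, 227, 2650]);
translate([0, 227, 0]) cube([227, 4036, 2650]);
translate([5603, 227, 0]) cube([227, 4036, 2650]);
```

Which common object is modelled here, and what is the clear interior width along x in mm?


A single room. The interior width is 5376 mm.

Four walls enclosing a rectangle with a door in the front wall — a room. Outside width 5830 minus two 227 mm walls gives 5376 mm.


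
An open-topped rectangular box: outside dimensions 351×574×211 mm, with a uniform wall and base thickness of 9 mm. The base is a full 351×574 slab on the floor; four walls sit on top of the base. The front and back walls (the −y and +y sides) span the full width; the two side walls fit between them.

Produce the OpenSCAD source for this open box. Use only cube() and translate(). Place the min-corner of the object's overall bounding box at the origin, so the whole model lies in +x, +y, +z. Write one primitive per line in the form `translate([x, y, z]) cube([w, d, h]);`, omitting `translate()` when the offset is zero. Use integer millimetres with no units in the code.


cube([351, 574, 9]);
translate([0, 0, 9]) cube([351, 9, 202]);
translate([0, 565, 9]) cube([351, 9, 202]);
translate([0, 9, 9]) cube([9, 556, 202]);
translate([342, 9, 9]) cube([9, 556, 202]);


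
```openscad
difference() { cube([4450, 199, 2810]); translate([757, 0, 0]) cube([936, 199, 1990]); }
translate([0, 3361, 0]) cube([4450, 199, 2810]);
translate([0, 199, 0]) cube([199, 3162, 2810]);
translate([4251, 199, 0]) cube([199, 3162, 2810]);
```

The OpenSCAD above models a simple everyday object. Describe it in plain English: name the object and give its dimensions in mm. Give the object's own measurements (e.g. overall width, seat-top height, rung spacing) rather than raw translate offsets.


A single room: four walls, each 2810 mm tall and 199 mm thick, enclosing an outside footprint 4450×3560 mm (x × y), no floor or roof. The front and back walls (−y and +y sides) run the full x-width; the side walls fit between their inner faces. A door opening 936 mm wide and 1990 mm tall is cut through the front wall from the floor up, its −x edge 757 mm from the wall's −x end.


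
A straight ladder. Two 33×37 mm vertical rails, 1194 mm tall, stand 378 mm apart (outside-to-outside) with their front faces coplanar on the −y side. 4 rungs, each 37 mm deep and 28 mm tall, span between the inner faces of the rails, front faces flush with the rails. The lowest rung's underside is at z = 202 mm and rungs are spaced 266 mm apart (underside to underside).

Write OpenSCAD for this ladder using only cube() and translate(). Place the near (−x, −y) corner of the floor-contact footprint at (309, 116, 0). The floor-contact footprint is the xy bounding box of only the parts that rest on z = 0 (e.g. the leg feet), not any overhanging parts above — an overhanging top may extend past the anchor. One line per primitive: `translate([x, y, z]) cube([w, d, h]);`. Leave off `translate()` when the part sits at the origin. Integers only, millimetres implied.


translate([309, 116, 0]) cube([33, 37, 1194]);
translate([654, 116, 0]) cube([33, 37, 1194]);
translate([342, 116, 202]) cube([312, 37, 28]);
translate([342, 116, 468]) cube([312, 37, 28]);
translate([342, 116, 734]) cube([312, 37, 28]);
translate([342, 116, 1000]) cube([312, 37, 28]);


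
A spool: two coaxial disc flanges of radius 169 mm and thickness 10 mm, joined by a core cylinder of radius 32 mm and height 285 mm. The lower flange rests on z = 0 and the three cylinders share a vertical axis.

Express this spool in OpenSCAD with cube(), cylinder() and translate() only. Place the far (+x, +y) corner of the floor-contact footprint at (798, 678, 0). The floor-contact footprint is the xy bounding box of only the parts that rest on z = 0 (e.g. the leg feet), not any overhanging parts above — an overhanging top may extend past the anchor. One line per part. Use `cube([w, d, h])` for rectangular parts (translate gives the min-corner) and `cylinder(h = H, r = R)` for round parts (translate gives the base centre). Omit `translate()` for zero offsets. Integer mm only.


translate([629, 509, 0]) cylinder(h = 10, r = 169);
translate([629, 509, 10]) cylinder(h = 285, r = 32);
translate([629, 509, 295]) cylinder(h = 10, r = 169);


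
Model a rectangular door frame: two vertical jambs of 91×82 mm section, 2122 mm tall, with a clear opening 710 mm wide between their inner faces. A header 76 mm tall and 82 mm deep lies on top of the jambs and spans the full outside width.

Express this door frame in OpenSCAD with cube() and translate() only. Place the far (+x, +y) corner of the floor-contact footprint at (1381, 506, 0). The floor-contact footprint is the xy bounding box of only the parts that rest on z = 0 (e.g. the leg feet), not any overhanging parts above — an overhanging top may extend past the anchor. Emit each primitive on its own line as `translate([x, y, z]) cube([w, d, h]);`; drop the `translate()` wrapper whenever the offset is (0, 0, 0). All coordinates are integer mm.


translate([489, 424, 0]) cube([91, 82, 2122]);
translate([1290, 424, 0]) cube([91, 82, 2122]);
translate([489, 424, 2122]) cube([892, 82, 76]);


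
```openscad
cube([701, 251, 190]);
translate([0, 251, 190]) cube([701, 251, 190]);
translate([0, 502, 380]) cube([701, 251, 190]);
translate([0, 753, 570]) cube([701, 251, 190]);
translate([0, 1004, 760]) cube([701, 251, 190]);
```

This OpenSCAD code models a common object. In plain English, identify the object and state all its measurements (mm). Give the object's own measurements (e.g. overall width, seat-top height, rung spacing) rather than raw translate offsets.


A straight staircase of 5 solid steps. Each step is 701 mm wide (x), 251 mm deep (y, the going) and 190 mm tall (the rise). The first step rests on the floor; each subsequent step sits one going further in +y and one rise higher in +z, directly behind and above the previous step with no overlap.


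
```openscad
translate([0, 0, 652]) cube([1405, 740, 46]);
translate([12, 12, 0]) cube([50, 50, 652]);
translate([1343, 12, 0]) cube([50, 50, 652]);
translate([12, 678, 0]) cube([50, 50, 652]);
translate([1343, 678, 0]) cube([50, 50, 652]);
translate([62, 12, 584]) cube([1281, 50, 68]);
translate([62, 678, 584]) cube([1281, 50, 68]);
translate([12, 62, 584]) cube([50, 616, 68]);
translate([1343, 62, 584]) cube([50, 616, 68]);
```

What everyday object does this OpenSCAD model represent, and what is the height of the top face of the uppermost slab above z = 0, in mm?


A table. The table height is 698 mm.

A 1405×740×46 slab sits at z = 652 on four 50 mm square posts — a table. The top surface is at 652 + 46 = 698 mm.


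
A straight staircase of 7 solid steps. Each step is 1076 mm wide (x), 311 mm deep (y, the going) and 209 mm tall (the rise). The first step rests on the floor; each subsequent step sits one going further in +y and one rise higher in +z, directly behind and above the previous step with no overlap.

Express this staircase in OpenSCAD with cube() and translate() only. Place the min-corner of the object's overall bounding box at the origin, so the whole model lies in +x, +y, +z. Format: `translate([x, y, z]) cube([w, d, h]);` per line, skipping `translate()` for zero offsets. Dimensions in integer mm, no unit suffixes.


cube([1076, 311, 209]);
translate([0, 311, 209]) cube([1076, 311, 209]);
translate([0, 622, 418]) cube([1076, 311, 209]);
translate([0, 933, 627]) cube([1076, 311, 209]);
translate([0, 1244, 836]) cube([1076, 311, 209]);
translate([0, 1555, 1045]) cube([1076, 311, 209]);
translate([0, 1866, 1254]) cube([1076, 311, 209]);


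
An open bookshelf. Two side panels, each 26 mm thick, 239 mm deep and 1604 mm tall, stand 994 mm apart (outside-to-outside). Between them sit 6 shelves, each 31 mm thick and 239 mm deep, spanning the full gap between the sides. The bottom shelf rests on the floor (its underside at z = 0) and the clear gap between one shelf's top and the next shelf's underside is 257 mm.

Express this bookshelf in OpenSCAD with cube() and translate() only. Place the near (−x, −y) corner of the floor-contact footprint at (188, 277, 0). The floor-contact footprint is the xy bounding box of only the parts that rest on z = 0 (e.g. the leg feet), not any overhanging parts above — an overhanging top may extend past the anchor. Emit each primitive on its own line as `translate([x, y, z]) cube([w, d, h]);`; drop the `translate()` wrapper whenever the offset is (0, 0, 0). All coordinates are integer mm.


translate([188, 277, 0]) cube([26, 239, 1604]);
translate([1156, 277, 0]) cube([26, 239, 1604]);
translate([214, 277, 0]) cube([942, 239, 31]);
translate([214, 277, 288]) cube([942, 239, 31]);
translate([214, 277, 576]) cube([942, 239, 31]);
translate([214, 277, 864]) cube([942, 239, 31]);
translate([214, 277, 1152]) cube([942, 239, 31]);
translate([214, 277, 1440]) cube([942, 239, 31]);


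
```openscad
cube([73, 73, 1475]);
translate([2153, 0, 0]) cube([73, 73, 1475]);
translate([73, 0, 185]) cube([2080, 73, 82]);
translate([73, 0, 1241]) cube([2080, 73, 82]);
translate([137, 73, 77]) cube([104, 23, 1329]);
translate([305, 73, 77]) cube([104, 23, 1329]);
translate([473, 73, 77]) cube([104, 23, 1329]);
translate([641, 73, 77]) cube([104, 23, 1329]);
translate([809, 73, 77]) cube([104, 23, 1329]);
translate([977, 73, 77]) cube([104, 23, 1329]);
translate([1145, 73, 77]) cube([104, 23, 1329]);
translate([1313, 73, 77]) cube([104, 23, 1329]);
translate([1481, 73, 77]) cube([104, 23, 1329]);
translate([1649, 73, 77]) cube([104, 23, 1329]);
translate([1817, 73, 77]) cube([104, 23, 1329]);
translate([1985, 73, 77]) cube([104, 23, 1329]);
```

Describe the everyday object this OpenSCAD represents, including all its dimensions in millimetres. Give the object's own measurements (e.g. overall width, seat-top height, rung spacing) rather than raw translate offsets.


A fence section. Two 73×73 mm posts, 1475 mm tall, stand on the floor with a clear span of 2080 mm between their inner faces. Two horizontal rails of 73×82 mm section span the gap between the posts with their undersides at z = 185 mm and z = 1241 mm, flush with the posts' −y face. 12 pickets, each 104 mm wide, 23 mm thick and 1329 mm tall, are fixed to the +y face of the rails with their bottoms at z = 77 mm, spaced across the span with a 64 mm gap after the −x post and between neighbouring pickets and before the +x post.


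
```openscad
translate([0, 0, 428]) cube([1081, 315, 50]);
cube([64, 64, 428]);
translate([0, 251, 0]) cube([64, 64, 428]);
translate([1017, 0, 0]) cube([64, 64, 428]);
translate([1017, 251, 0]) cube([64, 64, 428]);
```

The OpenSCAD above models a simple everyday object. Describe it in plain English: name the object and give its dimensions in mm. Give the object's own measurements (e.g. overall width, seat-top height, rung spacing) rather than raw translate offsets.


A long wooden bench with a 1081 mm (x) × 315 mm (y) seat, 50 mm thick, its top surface 478 mm above the floor. Four 64 mm square legs at the seat corners, flush with the edges, run from z = 0 to the seat underside.


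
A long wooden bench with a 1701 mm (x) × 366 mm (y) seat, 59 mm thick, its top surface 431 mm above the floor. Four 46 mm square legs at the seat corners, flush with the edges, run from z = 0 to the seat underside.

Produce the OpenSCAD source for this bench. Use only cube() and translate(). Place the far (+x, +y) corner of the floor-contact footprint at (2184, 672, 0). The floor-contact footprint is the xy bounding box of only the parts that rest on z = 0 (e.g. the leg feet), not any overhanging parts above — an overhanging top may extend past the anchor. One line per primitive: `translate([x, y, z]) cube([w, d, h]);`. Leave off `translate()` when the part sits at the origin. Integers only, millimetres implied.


translate([483, 306, 372]) cube([1701, 366, 59]);
translate([483, 306, 0]) cube([46, 46, 372]);
translate([483, 626, 0]) cube([46, 46, 372]);
translate([2138, 306, 0]) cube([46, 46, 372]);
translate([2138, 626, 0]) cube([46, 46, 372]);


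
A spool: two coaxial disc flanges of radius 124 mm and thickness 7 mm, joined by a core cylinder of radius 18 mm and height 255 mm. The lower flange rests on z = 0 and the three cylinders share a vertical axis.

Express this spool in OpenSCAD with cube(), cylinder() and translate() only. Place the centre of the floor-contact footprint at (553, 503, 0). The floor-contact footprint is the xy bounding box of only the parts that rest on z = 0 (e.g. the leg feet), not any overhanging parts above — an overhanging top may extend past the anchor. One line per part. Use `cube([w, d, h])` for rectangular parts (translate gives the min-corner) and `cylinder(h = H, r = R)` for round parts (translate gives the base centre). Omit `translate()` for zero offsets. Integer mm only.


translate([553, 503, 0]) cylinder(h = 7, r = 124);
translate([553, 503, 7]) cylinder(h = 255, r = 18);
translate([553, 503, 262]) cylinder(h = 7, r = 124);


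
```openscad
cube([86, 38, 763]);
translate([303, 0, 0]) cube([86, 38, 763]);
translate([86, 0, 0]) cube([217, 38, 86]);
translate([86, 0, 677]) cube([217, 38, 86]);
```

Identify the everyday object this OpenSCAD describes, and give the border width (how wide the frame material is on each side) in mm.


A picture frame. The border width is 86 mm.

Four thin pieces enclosing a rectangular opening — a picture frame. The two full-height stiles are 763 mm tall; the top rail sits at z = 677 and is 86 mm tall, so the border above the opening is 763 − 677 = 86 mm, matching the stile x-width.


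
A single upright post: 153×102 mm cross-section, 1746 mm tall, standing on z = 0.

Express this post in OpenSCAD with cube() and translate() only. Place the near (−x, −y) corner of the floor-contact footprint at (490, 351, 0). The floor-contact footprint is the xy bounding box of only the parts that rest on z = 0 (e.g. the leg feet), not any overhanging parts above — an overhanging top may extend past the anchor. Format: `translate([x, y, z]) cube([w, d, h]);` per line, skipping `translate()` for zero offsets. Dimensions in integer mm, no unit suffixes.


translate([490, 351, 0]) cube([153, 102, 1746]);


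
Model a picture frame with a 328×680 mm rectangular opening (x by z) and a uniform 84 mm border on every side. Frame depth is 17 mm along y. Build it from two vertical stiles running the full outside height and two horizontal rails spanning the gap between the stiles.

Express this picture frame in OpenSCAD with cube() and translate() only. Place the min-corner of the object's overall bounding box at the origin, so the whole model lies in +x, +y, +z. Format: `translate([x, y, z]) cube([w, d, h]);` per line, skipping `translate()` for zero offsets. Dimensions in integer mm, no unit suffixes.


cube([84, 17, 848]);
translate([412, 0, 0]) cube([84, 17, 848]);
translate([84, 0, 0]) cube([328, 17, 84]);
translate([84, 0, 764]) cube([328, 17, 84]);


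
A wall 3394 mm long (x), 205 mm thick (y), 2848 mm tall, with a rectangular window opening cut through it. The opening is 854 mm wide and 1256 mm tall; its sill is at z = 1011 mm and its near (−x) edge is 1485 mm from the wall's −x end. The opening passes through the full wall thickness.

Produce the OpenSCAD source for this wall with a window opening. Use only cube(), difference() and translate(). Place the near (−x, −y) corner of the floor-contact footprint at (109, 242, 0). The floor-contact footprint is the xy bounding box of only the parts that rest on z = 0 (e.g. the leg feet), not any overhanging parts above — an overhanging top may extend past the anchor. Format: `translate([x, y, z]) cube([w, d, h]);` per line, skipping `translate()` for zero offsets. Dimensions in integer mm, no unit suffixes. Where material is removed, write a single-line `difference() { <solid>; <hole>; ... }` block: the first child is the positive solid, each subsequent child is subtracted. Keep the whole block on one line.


difference() { translate([109, 242, 0]) cube([3394, 205, 2848]); translate([1594, 242, 1011]) cube([854, 205, 1256]); }


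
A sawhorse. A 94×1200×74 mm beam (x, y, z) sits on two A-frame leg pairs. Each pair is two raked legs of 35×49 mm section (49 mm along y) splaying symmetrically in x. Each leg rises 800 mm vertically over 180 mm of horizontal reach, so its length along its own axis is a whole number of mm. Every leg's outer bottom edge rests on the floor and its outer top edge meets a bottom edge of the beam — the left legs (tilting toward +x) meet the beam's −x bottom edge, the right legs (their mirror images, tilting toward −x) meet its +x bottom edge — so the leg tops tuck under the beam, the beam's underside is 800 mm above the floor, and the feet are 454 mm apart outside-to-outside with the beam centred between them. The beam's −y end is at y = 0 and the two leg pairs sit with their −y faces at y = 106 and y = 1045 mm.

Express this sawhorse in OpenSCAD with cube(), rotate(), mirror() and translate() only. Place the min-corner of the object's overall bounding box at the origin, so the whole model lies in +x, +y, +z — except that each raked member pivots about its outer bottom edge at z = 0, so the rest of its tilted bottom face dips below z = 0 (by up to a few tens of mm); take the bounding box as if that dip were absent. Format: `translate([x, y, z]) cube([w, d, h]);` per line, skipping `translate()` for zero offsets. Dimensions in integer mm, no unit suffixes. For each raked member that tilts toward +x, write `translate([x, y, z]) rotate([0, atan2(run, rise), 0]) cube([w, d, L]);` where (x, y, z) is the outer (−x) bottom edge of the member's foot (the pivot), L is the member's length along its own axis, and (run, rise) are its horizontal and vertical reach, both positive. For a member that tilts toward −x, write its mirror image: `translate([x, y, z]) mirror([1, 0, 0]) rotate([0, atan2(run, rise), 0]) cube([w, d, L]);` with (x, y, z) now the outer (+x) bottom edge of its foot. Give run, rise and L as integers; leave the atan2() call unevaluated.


translate([180, 0, 800]) cube([94, 1200, 74]);
translate([0, 106, 0]) rotate([0, atan2(180, 800), 0]) cube([35, 49, 820]);
translate([454, 106, 0]) mirror([1, 0, 0]) rotate([0, atan2(180, 800), 0]) cube([35, 49, 820]);
translate([0, 1045, 0]) rotate([0, atan2(180, 800), 0]) cube([35, 49, 820]);
translate([454, 1045, 0]) mirror([1, 0, 0]) rotate([0, atan2(180, 800), 0]) cube([35, 49, 820]);


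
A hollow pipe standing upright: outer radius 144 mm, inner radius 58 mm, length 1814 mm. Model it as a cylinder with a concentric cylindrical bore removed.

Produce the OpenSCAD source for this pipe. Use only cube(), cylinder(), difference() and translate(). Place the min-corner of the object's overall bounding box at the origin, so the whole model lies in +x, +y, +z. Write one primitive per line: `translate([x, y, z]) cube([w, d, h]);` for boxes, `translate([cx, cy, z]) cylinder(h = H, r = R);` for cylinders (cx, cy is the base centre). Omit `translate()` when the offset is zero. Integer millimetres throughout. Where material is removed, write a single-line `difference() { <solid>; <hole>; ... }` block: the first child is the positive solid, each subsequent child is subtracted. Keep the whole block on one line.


difference() { translate([144, 144, 0]) cylinder(h = 1814, r = 144); translate([144, 144, 0]) cylinder(h = 1814, r = 58); }


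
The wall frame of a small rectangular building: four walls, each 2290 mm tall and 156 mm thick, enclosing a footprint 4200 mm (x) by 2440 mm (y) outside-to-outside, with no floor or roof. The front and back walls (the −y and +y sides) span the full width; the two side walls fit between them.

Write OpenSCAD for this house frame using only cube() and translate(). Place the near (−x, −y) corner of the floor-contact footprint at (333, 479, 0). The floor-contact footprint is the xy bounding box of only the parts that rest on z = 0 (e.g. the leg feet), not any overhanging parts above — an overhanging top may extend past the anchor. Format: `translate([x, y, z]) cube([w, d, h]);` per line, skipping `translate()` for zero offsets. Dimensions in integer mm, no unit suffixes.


translate([333, 479, 0]) cube([4200, 156, 2290]);
translate([333, 2763, 0]) cube([4200, 156, 2290]);
translate([333, 635, 0]) cube([156, 2128, 2290]);
translate([4377, 635, 0]) cube([156, 2128, 2290]);


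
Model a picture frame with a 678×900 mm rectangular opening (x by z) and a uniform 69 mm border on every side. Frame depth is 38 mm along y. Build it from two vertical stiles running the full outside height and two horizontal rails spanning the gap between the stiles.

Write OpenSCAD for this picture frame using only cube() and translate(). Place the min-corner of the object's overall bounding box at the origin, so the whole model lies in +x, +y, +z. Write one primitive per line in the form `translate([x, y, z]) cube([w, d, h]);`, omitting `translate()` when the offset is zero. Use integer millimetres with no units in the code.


cube([69, 38, 1038]);
translate([747, 0, 0]) cube([69, 38, 1038]);
translate([69, 0, 0]) cube([678, 38, 69]);
translate([69, 0, 969]) cube([678, 38, 69]);


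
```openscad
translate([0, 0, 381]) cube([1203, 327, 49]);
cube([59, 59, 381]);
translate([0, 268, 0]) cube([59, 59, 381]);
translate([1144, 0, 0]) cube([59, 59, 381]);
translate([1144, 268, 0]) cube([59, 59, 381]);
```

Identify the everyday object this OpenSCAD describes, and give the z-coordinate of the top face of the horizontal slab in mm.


A bench. The seat-top height is 430 mm.

A long slab on four corner posts — a bench. The slab sits at z = 381 with thickness 49, so the top is 381 + 49 = 430 mm.


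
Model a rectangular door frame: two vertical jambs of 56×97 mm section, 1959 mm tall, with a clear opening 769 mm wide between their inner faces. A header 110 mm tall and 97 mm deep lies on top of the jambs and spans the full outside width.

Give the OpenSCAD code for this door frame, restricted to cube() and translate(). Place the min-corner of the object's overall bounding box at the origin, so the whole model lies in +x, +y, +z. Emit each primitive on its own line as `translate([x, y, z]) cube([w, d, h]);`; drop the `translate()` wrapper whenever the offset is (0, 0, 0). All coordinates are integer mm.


cube([56, 97, 1959]);
translate([825, 0, 0]) cube([56, 97, 1959]);
translate([0, 0, 1959]) cube([881, 97, 110]);


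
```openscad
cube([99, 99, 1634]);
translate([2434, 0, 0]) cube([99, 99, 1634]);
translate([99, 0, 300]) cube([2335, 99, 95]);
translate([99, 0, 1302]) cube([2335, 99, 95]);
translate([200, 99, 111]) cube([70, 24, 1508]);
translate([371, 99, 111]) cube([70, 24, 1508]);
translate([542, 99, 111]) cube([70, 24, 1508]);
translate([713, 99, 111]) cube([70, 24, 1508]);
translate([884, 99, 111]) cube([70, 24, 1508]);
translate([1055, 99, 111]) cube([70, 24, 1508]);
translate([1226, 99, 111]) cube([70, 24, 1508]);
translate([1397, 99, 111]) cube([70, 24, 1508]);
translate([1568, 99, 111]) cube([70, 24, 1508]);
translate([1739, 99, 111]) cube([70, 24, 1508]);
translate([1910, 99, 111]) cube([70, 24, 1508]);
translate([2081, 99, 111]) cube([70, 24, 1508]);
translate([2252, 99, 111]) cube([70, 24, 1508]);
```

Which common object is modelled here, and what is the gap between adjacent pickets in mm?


A fence section. The picket gap is 101 mm.

Two posts, two rails, 13 pickets — a fence section. Span 2335 mm holds 13 pickets of 70 mm with 14 equal gaps: ⌊(2335 − 13·70) / 14⌋ = 101 mm.


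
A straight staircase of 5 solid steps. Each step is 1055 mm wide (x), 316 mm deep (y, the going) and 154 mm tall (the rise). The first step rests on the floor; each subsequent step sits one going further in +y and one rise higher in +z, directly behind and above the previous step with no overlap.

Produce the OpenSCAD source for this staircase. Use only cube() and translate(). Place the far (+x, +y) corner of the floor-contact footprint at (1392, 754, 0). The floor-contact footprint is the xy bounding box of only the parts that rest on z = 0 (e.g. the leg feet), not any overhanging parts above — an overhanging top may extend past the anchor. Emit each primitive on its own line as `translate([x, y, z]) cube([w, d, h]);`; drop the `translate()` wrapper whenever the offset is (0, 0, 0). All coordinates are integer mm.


translate([337, 438, 0]) cube([1055, 316, 154]);
translate([337, 754, 154]) cube([1055, 316, 154]);
translate([337, 1070, 308]) cube([1055, 316, 154]);
translate([337, 1386, 462]) cube([1055, 316, 154]);
translate([337, 1702, 616]) cube([1055, 316, 154]);


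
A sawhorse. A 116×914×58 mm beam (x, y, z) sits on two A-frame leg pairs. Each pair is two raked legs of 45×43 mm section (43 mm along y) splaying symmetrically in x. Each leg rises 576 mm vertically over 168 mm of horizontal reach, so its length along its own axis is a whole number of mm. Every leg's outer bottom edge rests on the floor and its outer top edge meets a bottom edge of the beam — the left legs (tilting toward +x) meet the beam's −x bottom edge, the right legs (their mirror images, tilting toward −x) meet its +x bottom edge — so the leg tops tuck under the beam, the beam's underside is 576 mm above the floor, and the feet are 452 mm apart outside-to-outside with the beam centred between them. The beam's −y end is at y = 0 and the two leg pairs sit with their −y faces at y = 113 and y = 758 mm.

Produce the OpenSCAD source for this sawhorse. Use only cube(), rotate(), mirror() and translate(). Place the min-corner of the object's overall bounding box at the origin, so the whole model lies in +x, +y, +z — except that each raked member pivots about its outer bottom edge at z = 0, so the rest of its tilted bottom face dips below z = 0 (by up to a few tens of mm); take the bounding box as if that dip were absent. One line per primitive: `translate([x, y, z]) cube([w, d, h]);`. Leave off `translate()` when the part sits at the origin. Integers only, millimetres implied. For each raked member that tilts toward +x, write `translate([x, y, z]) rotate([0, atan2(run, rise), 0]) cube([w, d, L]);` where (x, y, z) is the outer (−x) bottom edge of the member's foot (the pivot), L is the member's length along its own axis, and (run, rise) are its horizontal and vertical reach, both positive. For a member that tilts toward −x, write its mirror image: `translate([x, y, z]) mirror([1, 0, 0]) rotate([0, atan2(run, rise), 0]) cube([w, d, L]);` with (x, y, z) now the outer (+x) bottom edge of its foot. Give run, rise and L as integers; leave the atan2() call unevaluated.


translate([168, 0, 576]) cube([116, 914, 58]);
translate([0, 113, 0]) rotate([0, atan2(168, 576), 0]) cube([45, 43, 600]);
translate([452, 113, 0]) mirror([1, 0, 0]) rotate([0, atan2(168, 576), 0]) cube([45, 43, 600]);
translate([0, 758, 0]) rotate([0, atan2(168, 576), 0]) cube([45, 43, 600]);
translate([452, 758, 0]) mirror([1, 0, 0]) rotate([0, atan2(168, 576), 0]) cube([45, 43, 600]);


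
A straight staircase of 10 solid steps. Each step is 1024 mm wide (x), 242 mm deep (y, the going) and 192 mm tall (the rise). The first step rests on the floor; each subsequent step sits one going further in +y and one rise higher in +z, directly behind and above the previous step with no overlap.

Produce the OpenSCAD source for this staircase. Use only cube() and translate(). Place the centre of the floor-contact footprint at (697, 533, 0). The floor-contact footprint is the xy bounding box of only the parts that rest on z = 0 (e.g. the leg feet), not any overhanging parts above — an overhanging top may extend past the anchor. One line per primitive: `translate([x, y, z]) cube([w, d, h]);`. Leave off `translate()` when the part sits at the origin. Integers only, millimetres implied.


translate([185, 412, 0]) cube([1024, 242, 192]);
translate([185, 654, 192]) cube([1024, 242, 192]);
translate([185, 896, 384]) cube([1024, 242, 192]);
translate([185, 1138, 576]) cube([1024, 242, 192]);
translate([185, 1380, 768]) cube([1024, 242, 192]);
translate([185, 1622, 960]) cube([1024, 242, 192]);
translate([185, 1864, 1152]) cube([1024, 242, 192]);
translate([185, 2106, 1344]) cube([1024, 242, 192]);
translate([185, 2348, 1536]) cube([1024, 242, 192]);
translate([185, 2590, 1728]) cube([1024, 242, 192]);


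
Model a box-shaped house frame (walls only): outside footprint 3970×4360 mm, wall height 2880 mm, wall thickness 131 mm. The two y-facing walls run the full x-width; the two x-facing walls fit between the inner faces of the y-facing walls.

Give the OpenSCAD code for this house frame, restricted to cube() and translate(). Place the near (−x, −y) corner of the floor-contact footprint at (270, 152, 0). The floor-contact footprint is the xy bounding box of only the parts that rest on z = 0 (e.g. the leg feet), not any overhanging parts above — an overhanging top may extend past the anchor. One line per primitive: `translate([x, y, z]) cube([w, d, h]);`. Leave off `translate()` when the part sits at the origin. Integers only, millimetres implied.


translate([270, 152, 0]) cube([3970, 131, 2880]);
translate([270, 4381, 0]) cube([3970, 131, 2880]);
translate([270, 283, 0]) cube([131, 4098, 2880]);
translate([4109, 283, 0]) cube([131, 4098, 2880]);


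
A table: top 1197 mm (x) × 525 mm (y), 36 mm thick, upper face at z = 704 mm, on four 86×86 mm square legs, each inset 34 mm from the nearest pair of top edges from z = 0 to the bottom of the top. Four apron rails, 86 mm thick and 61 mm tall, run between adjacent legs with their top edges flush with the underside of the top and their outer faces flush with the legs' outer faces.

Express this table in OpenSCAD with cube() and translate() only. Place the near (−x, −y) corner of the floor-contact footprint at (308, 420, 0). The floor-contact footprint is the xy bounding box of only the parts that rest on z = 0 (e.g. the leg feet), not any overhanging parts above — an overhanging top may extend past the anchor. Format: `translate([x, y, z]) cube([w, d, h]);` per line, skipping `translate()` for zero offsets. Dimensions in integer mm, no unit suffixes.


// leg_h = 704 - 36 = 668
// apron z = 668 - 61 = 607
translate([274, 386, 668]) cube([1197, 525, 36]);
translate([308, 420, 0]) cube([86, 86, 668]);
translate([1351, 420, 0]) cube([86, 86, 668]);
translate([308, 791, 0]) cube([86, 86, 668]);
translate([1351, 791, 0]) cube([86, 86, 668]);
translate([394, 420, 607]) cube([957, 86, 61]);
translate([394, 791, 607]) cube([957, 86, 61]);
translate([308, 506, 607]) cube([86, 285, 61]);
translate([1351, 506, 607]) cube([86, 285, 61]);


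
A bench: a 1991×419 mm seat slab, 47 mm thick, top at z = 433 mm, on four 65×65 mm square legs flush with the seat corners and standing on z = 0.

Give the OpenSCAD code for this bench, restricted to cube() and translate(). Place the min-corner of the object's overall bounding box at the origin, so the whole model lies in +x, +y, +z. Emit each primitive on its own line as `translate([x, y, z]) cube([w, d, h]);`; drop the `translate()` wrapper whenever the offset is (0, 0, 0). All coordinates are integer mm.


translate([0, 0, 386]) cube([1991, 419, 47]);
cube([65, 65, 386]);
translate([0, 354, 0]) cube([65, 65, 386]);
translate([1926, 0, 0]) cube([65, 65, 386]);
translate([1926, 354, 0]) cube([65, 65, 386]);


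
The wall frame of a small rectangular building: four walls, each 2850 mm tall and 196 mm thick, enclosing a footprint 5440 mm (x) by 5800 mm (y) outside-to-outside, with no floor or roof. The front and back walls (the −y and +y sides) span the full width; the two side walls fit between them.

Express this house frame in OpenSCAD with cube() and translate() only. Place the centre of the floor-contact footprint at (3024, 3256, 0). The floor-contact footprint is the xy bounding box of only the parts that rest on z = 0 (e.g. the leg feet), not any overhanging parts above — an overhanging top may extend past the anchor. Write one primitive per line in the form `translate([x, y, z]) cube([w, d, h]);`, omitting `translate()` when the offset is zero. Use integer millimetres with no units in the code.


translate([304, 356, 0]) cube([5440, 196, 2850]);
translate([304, 5960, 0]) cube([5440, 196, 2850]);
translate([304, 552, 0]) cube([196, 5408, 2850]);
translate([5548, 552, 0]) cube([196, 5408, 2850]);


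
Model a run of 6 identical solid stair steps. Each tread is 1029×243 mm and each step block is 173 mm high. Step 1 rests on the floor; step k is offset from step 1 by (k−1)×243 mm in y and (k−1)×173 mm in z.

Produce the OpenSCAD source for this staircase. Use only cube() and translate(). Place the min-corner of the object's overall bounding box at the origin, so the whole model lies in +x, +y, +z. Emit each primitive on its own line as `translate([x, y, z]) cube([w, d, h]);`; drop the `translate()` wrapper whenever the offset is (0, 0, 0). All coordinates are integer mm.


cube([1029, 243, 173]);
translate([0, 243, 173]) cube([1029, 243, 173]);
translate([0, 486, 346]) cube([1029, 243, 173]);
translate([0, 729, 519]) cube([1029, 243, 173]);
translate([0, 972, 692]) cube([1029, 243, 173]);
translate([0, 1215, 865]) cube([1029, 243, 173]);


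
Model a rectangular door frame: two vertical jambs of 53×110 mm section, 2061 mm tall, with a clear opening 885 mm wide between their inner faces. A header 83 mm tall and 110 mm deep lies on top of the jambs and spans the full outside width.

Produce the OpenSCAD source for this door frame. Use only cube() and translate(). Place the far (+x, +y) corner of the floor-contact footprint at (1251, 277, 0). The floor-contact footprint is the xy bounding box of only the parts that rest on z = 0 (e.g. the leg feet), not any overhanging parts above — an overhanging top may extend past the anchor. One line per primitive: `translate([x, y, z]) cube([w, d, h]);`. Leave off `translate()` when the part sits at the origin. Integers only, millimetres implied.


translate([260, 167, 0]) cube([53, 110, 2061]);
translate([1198, 167, 0]) cube([53, 110, 2061]);
translate([260, 167, 2061]) cube([991, 110, 83]);


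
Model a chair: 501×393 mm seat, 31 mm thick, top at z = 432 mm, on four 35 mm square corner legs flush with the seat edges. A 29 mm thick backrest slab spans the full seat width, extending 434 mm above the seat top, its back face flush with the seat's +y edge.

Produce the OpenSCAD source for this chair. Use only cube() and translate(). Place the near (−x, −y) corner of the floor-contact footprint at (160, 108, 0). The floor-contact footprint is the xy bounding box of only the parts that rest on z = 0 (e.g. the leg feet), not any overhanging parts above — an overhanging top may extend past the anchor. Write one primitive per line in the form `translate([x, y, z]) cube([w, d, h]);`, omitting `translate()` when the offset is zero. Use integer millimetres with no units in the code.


translate([160, 108, 401]) cube([501, 393, 31]);
translate([160, 108, 0]) cube([35, 35, 401]);
translate([626, 108, 0]) cube([35, 35, 401]);
translate([160, 466, 0]) cube([35, 35, 401]);
translate([626, 466, 0]) cube([35, 35, 401]);
translate([160, 472, 432]) cube([501, 29, 434]);
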